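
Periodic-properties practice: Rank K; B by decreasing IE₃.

IE_3 is the cost of taking one more electron from the +2 cation: K²⁺ is already 1 electron into the core; B²⁺ still has 1 valence electron.
Core electrons are held far more tightly than valence electrons, so K tops the IE_3 order.
Tabulated IE_3 (kJ/mol): K 4420, B 3660.
Putting it together, IE_3: B < K.

K, B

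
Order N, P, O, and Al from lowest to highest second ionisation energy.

Al < P < N < O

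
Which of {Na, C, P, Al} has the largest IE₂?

The second ionization energy removes an electron from the +1 ion. For each element: Na⁺ is the bare [Ne] core; C⁺ still has 3 valence electrons; P⁺ still has 4 valence electrons; Al⁺ still has 2 valence electrons.
Pulling an electron out of a noble-gas core costs far more than removing a remaining valence electron, so Na sits at the high end of IE_2.
Valence configurations: C⁺ [He]2s²2p¹, P⁺ [Ne]3s²3p², Al⁺ [Ne]3s².
The numbers (kJ/mol): Na 4562, C 2353, P 1907, Al 1817.
Hence IE_2: Al < P < C < Na.

Na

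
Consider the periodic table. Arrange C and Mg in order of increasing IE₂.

Consider each +1 ion: C⁺ still has 3 valence electrons; Mg⁺ still has 1 valence electron.
All are still removing valence electrons, so compare the +1 ions as you would atoms: IE_2 generally rises across a period (higher Z_eff) and falls down a group (larger shell), subject to the usual subshell exceptions.
Valence configurations: C⁺ [He]2s²2p¹, Mg⁺ [Ne]3s¹.
The numbers (kJ/mol): C 2353, Mg 1451.
Hence IE_2: Mg < C.

Mg < C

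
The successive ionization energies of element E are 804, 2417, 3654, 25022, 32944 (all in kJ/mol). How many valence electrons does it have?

3

Look for the largest jump between consecutive ionization energies: IE4/IE3 ≈ 6.8, far larger than any earlier ratio.
That jump marks the point where a core electron is being removed. So the atom has 3 valence electrons.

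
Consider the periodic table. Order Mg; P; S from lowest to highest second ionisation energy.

IE_2 is the cost of taking one more electron from the +1 cation: Mg⁺ still has 1 valence electron; P⁺ still has 4 valence electrons; S⁺ still has 5 valence electrons.
All are still removing valence electrons, so compare the +1 ions as you would atoms: IE_2 generally rises across a period (higher Z_eff) and falls down a group (larger shell), subject to the usual subshell exceptions.
Valence configurations: Mg⁺ [Ne]3s¹, P⁺ [Ne]3s²3p², S⁺ [Ne]3s²3p³.
Tabulated IE_2 (kJ/mol): Mg 1451, P 1907, S 2252.
Putting it together, IE_2: Mg < P < S.

Mg < P < S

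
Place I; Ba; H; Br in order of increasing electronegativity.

EN rises left→right (higher Z_eff, smaller atoms) and falls top→bottom (larger, more shielded atoms).
Neither a single period nor a single group — weigh both effects.
H > Ba: the two effects oppose for this pair; the down-group effect wins (2.20 vs 0.89).
I > H: period and group pull opposite ways; the across-period shift dominates (2.66 vs 2.20).
Br > I: they share group 17; the group trend gives Br the larger value.
Tabulated electronegativity (Pauling): H 2.20, Br 2.96, I 2.66, Ba 0.89.
So from lowest to highest: Ba < H < I < Br.

Ba < H < I < Br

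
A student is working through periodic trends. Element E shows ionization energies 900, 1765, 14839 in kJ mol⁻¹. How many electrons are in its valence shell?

Look for the largest jump between consecutive ionization energies: IE3/IE2 ≈ 8.4, far larger than any earlier ratio.
That jump marks the point where a core electron is being removed. So the atom has 2 valence electrons.

2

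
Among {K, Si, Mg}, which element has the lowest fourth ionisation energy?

Si

IE_4 is the cost of taking one more electron from the +3 cation: K³⁺ is already 2 electrons into the core; Si³⁺ still has 1 valence electron; Mg³⁺ is already 1 electron into the core.
Pulling an electron out of a noble-gas core costs far more than removing a remaining valence electron, so K and Mg sit at the high end of IE_4.
Approximate IE_4 values (kJ/mol): K 5877, Si 4356, Mg 10543.
Putting it together, IE_4: Si < K < Mg.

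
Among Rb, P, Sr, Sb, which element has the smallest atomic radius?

Moving right in a period, electrons are added to the same shell under a stronger nuclear pull, so atoms get smaller; moving down, a new shell is opened and atoms get larger.
These span different periods and groups, so the two trends combine.
Sb > P: they share group 15; the group trend gives Sb the larger value.
Sr > Sb: both are in period 5; the period trend gives Sr the larger value.
Rb > Sr: Rb lies to the left of Sr in period 5, so the across-period effect alone puts Rb larger.
Tabulated atomic radius (pm): P 111, Rb 210, Sr 185, Sb 140.
The smallest atomic radius among these belongs to P.

P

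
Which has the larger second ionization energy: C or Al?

C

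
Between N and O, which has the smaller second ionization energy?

N

IE_2 is the cost of taking one more electron from the +1 cation: N⁺ still has 4 valence electrons; O⁺ still has 5 valence electrons.
All are still removing valence electrons, so compare the +1 ions as you would atoms: IE_2 generally rises across a period (higher Z_eff) and falls down a group (larger shell), subject to the usual subshell exceptions.
Valence configurations: N⁺ [He]2s²2p², O⁺ [He]2s²2p³.
Tabulated IE_2 (kJ/mol): N 2856, O 3388.
Putting it together, IE_2: N < O.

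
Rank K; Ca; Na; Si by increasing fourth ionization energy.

Si < K < Ca < Na

IE_4 is the cost of taking one more electron from the +3 cation: K³⁺ is already 2 electrons into the core; Ca³⁺ is already 1 electron into the core; Na³⁺ is already 2 electrons into the core; Si³⁺ still has 1 valence electron.
Core electrons are held far more tightly than valence electrons, so K, Ca and Na top the IE_4 order.
Approximate IE_4 values (kJ/mol): K 5877, Ca 6491, Na 9543, Si 4356.
So the fourth ionization energies run Si < K < Ca < Na.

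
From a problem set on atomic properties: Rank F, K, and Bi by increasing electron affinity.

F is in period 2, group 17; K is in period 4, group 1; Bi is in period 6, group 15.
Atoms with high Z_eff and room in the valence shell (especially the halogens) have the most exothermic electron affinities.
Here both period and group differ, so the two effects have to be weighed against each other.
Bi > K: period and group pull opposite ways; the across-period shift dominates (91 vs 48 kJ/mol).
F > Bi: relative to Bi, both the across-period and down-group shifts push F's electron affinity up.
Tabulated electron affinity (kJ/mol): F 328, K 48, Bi 91.
So from lowest to highest: K < Bi < F.

K < Bi < F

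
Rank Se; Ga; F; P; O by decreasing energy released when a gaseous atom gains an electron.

EA tends to increase across a period and decrease down a group, though the pattern is less regular than for IE or radius.
Neither a single period nor a single group — weigh both effects.
P > Ga: relative to Ga, both the across-period and down-group shifts push P's electron affinity up.
O > P: relative to P, both the across-period and down-group shifts push O's electron affinity up.
Se > O: this pair runs against the simple trend — see the exception note.
F > Se: relative to Se, both the across-period and down-group shifts push F's electron affinity up.
Note the exception: Se has a higher electron affinity than O, contrary to the simple trend — O's compact 2p subshell gives strong electron–electron repulsion on the added electron.
For reference (kJ/mol): O 141, F 328, P 72, Ga 29, Se 195.
So from highest to lowest: F > Se > O > P > Ga.

F, Se, O, P, Ga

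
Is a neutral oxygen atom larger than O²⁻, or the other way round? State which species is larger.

O²⁻

Forming O²⁻ adds 2 electrons to O. More electron–electron repulsion in the same shell, with unchanged nuclear charge, lets the cloud expand.
An anion is larger than its parent atom: O²⁻ > O.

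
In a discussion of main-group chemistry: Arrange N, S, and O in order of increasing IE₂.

Consider each +1 ion: N⁺ still has 4 valence electrons; S⁺ still has 5 valence electrons; O⁺ still has 5 valence electrons.
All are still removing valence electrons, so compare the +1 ions as you would atoms: IE_2 generally rises across a period (higher Z_eff) and falls down a group (larger shell), subject to the usual subshell exceptions.
Valence configurations: N⁺ [He]2s²2p², S⁺ [Ne]3s²3p³, O⁺ [He]2s²2p³.
Approximate IE_2 values (kJ/mol): N 2856, S 2252, O 3388.
Hence IE_2: S < N < O.

S < N < O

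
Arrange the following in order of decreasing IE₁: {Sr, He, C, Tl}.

He, C, Tl, Sr

Removing the outermost electron gets harder across a period and easier down a group.
These span different periods and groups, so the two trends combine.
Tl > Sr: period and group pull opposite ways; the across-period shift dominates (589 vs 550 kJ/mol).
C > Tl: relative to Tl, both the across-period and down-group shifts push C's first ionization energy up.
He > C: both effects reinforce here, so He is clearly the higher of the two.
Tabulated first ionization energy (kJ/mol): He 2372, C 1086, Sr 550, Tl 589.
So from highest to lowest: He > C > Tl > Sr.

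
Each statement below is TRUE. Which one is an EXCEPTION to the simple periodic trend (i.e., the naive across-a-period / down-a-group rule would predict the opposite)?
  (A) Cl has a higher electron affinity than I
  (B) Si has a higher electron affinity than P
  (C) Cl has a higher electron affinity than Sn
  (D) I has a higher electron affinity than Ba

(B)

The general trend: electron affinity increases across a period and decreases down a group.
(A) Cl (period 3, group 17) vs I (period 5, group 17): the stated order agrees with the simple trend.
(B) Si (period 3, group 14) vs P (period 3, group 15): the stated order contradicts the simple trend.
(C) Cl (period 3, group 17) vs Sn (period 5, group 14): the stated order agrees with the simple trend.
(D) I (period 5, group 17) vs Ba (period 6, group 2): the stated order agrees with the simple trend.
The exception is (B): adding an electron to P's half-filled 3p³ is unfavourable, so Si (3p²) has the more exothermic EA.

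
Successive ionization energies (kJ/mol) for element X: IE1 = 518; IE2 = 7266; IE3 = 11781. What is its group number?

Look for the largest jump between consecutive ionization energies: IE2/IE1 ≈ 14.0, far larger than any earlier ratio.
That jump marks the point where a core electron is being removed. So the atom has 1 valence electron.
A main-group element with 1 valence electron is in group 1.

Group 1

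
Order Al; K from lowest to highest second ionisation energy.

Al, K

IE_2 is the cost of taking one more electron from the +1 cation: Al⁺ still has 2 valence electrons; K⁺ is the bare [Ar] core.
Core electrons are held far more tightly than valence electrons, so K tops the IE_2 order.
Tabulated IE_2 (kJ/mol): Al 1817, K 3052.
Hence IE_2: Al < K.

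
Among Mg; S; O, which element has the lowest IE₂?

Mg

After 1 electron has been removed, what remains? Mg⁺ still has 1 valence electron; S⁺ still has 5 valence electrons; O⁺ still has 5 valence electrons.
All are still removing valence electrons, so compare the +1 ions as you would atoms: IE_2 generally rises across a period (higher Z_eff) and falls down a group (larger shell), subject to the usual subshell exceptions.
Valence configurations: Mg⁺ [Ne]3s¹, S⁺ [Ne]3s²3p³, O⁺ [He]2s²2p³.
Tabulated IE_2 (kJ/mol): Mg 1451, S 2252, O 3388.
So the second ionization energies run Mg < S < O.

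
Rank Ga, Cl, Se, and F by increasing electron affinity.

F is in period 2, group 17; Cl is in period 3, group 17; Ga is in period 4, group 13; Se is in period 4, group 16.
Adding an electron releases more energy for atoms nearer the top right (short of the noble gases).
These span different periods and groups, so the two trends combine.
Se > Ga: Se lies to the right of Ga in period 4, so the across-period effect alone puts Se higher.
F > Se: relative to Se, both the across-period and down-group shifts push F's electron affinity up.
Cl > F: this pair runs against the simple trend — see the exception note.
Note the exception: Cl has a higher electron affinity than F, contrary to the simple trend — F's small 2p subshell makes the incoming electron feel strong e⁻–e⁻ repulsion, so Cl actually releases more energy on gaining an electron.
Approximate values (kJ/mol): F 328, Cl 349, Ga 29, Se 195.
So from lowest to highest: Ga < Se < F < Cl.

Ga, Se, F, Cl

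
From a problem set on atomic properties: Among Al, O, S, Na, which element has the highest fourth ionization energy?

IE_4 is the cost of taking one more electron from the +3 cation: Al³⁺ is the bare [Ne] core; O³⁺ still has 3 valence electrons; S³⁺ still has 3 valence electrons; Na³⁺ is already 2 electrons into the core.
Pulling an electron out of a noble-gas core costs far more than removing a remaining valence electron, so Na and Al sit at the high end of IE_4.
Valence configurations: O³⁺ [He]2s²2p¹, S³⁺ [Ne]3s²3p¹.
Approximate IE_4 values (kJ/mol): Al 11577, O 7469, S 4556, Na 9543.
Hence IE_4: S < O < Na < Al.

Al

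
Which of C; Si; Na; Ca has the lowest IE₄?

Si

After 3 electrons have been removed, what remains? C³⁺ still has 1 valence electron; Si³⁺ still has 1 valence electron; Na³⁺ is already 2 electrons into the core; Ca³⁺ is already 1 electron into the core.
Core electrons are held far more tightly than valence electrons, so Ca and Na top the IE_4 order.
Valence configurations: C³⁺ [He]2s¹, Si³⁺ [Ne]3s¹.
Approximate IE_4 values (kJ/mol): C 6223, Si 4356, Na 9543, Ca 6491.
Putting it together, IE_4: Si < C < Ca < Na.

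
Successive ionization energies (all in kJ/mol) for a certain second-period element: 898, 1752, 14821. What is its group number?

Look for the largest jump between consecutive ionization energies: IE3/IE2 ≈ 8.5, far larger than any earlier ratio.
That jump marks the point where a core electron is being removed. So the atom has 2 valence electrons.
A main-group element with 2 valence electrons is in group 2.

Group 2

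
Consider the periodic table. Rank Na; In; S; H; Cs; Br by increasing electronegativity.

Cs < Na < In < H < S < Br

Atoms toward the upper right of the periodic table pull bonding electrons most strongly.
Here both period and group differ, so the two effects have to be weighed against each other.
Na > Cs: Na sits above Cs in group 1, so the down-group effect alone puts Na higher.
In > Na: the two effects oppose for this pair; the across-period effect wins (1.78 vs 0.93).
H > In: period and group pull opposite ways; the down-group shift dominates (2.20 vs 1.78).
S > H: the two effects oppose for this pair; the across-period effect wins (2.58 vs 2.20).
Br > S: the two effects oppose for this pair; the across-period effect wins (2.96 vs 2.58).
Approximate values (Pauling): H 2.20, Na 0.93, S 2.58, Br 2.96, In 1.78, Cs 0.79.
So from lowest to highest: Cs < Na < In < H < S < Br.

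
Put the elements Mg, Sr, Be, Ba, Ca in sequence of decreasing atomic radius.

Ba > Sr > Ca > Mg > Be

Be is in period 2, group 2; Mg is in period 3, group 2; Ca is in period 4, group 2; Sr is in period 5, group 2; Ba is in period 6, group 2.
Atomic radius shrinks across a period as nuclear charge pulls the same shell inward, and grows down a group as new shells are added.
All are in group 2, so atomic radius increases down the group.
So from largest to smallest: Ba > Sr > Ca > Mg > Be.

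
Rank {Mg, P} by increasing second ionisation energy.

The second ionization energy removes an electron from the +1 ion. For each element: Mg⁺ still has 1 valence electron; P⁺ still has 4 valence electrons.
All are still removing valence electrons, so compare the +1 ions as you would atoms: IE_2 generally rises across a period (higher Z_eff) and falls down a group (larger shell), subject to the usual subshell exceptions.
Valence configurations: Mg⁺ [Ne]3s¹, P⁺ [Ne]3s²3p².
Approximate IE_2 values (kJ/mol): Mg 1451, P 1907.
Putting it together, IE_2: Mg < P.

Mg, P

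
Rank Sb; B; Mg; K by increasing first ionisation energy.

K < Mg < B < Sb

B is in period 2, group 13; Mg is in period 3, group 2; K is in period 4, group 1; Sb is in period 5, group 15.
IE₁ increases left→right with effective nuclear charge and decreases top→bottom as the valence shell moves farther out.
Neither a single period nor a single group — weigh both effects.
Mg > K: both effects reinforce here, so Mg is clearly the higher of the two.
B > Mg: relative to Mg, both the across-period and down-group shifts push B's first ionization energy up.
Sb > B: period and group pull opposite ways; the across-period shift dominates (831 vs 801 kJ/mol).
Tabulated first ionization energy (kJ/mol): B 801, Mg 738, K 419, Sb 831.
So from lowest to highest: K < Mg < B < Sb.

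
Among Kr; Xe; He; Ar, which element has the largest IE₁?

He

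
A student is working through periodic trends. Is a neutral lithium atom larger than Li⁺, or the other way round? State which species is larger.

Li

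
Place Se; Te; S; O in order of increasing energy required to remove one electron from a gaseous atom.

Te, Se, S, O

First ionization energy rises across a period (greater Z_eff holds electrons more tightly) and falls down a group (valence electrons are farther from the nucleus).
All are in group 16, so first ionization energy increases up the group.
So from lowest to highest: Te < Se < S < O.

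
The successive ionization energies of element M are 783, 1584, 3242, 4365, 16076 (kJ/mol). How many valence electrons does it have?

Look for the largest jump between consecutive ionization energies: IE5/IE4 ≈ 3.7, far larger than any earlier ratio.
That jump marks the point where a core electron is being removed. So the atom has 4 valence electrons.

4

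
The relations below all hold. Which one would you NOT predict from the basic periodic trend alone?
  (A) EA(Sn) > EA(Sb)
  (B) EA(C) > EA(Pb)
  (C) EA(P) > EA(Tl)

(A)

The general trend: electron affinity increases across a period and decreases down a group.
(A) Sn (period 5, group 14) vs Sb (period 5, group 15): the stated order contradicts the simple trend.
(B) C (period 2, group 14) vs Pb (period 6, group 14): the stated order agrees with the simple trend.
(C) P (period 3, group 15) vs Tl (period 6, group 13): the stated order agrees with the simple trend.
The exception is (A): adding an electron to Sb's half-filled 5p³ is unfavourable, so Sn has the more exothermic EA.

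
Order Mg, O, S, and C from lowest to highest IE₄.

IE_4 is the cost of taking one more electron from the +3 cation: Mg³⁺ is already 1 electron into the core; O³⁺ still has 3 valence electrons; S³⁺ still has 3 valence electrons; C³⁺ still has 1 valence electron.
Core electrons are held far more tightly than valence electrons, so Mg tops the IE_4 order.
Valence configurations: O³⁺ [He]2s²2p¹, S³⁺ [Ne]3s²3p¹, C³⁺ [He]2s¹.
The numbers (kJ/mol): Mg 10543, O 7469, S 4556, C 6223.
Overall IE_4 order: S < C < O < Mg.

S, C, O, Mg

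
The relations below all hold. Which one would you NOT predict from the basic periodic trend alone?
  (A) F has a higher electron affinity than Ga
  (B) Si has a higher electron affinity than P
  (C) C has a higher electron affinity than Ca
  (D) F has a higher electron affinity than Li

The general trend: electron affinity increases across a period and decreases down a group.
(A) F (period 2, group 17) vs Ga (period 4, group 13): the stated order agrees with the simple trend.
(B) Si (period 3, group 14) vs P (period 3, group 15): the stated order contradicts the simple trend.
(C) C (period 2, group 14) vs Ca (period 4, group 2): the stated order agrees with the simple trend.
(D) F (period 2, group 17) vs Li (period 2, group 1): the stated order agrees with the simple trend.
The exception is (B): adding an electron to P's half-filled 3p³ is unfavourable, so Si (3p²) has the more exothermic EA.

(B)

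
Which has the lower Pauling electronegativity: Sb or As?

As is in period 4, group 15; Sb is in period 5, group 15.
Electronegativity increases across a period and decreases down a group, tracking effective nuclear charge and atomic size.
All are in group 15, so electronegativity increases up the group.
So Sb has the lower Pauling electronegativity (Sb < As).

Sb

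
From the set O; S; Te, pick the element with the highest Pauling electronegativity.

O

O is in period 2, group 16; S is in period 3, group 16; Te is in period 5, group 16.
Atoms toward the upper right of the periodic table pull bonding electrons most strongly.
All are in group 16, so electronegativity increases up the group.
The highest Pauling electronegativity among these belongs to O.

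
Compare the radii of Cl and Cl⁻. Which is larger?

Cl⁻

Forming Cl⁻ adds 1 electron to Cl. More electron–electron repulsion in the same shell, with unchanged nuclear charge, lets the cloud expand.
An anion is larger than its parent atom: Cl⁻ > Cl.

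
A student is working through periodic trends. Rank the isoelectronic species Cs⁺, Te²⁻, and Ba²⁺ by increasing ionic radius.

Ba²⁺ < Cs⁺ < Te²⁻

All of these have 54 electrons, so size is governed by nuclear charge alone: the more protons, the stronger the pull on the same electron cloud, and the smaller the ion.
Nuclear charges: Ba²⁺ (Z=56), Cs⁺ (Z=55), Te²⁻ (Z=52).
Smallest to largest: Ba²⁺ < Cs⁺ < Te²⁻.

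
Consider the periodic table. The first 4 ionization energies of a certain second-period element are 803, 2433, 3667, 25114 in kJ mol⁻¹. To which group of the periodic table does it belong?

Look for the largest jump between consecutive ionization energies: IE4/IE3 ≈ 6.8, far larger than any earlier ratio.
That jump marks the point where a core electron is being removed. So the atom has 3 valence electrons.
A main-group element with 3 valence electrons is in group 13.

Group 13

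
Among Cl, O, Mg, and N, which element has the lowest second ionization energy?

Mg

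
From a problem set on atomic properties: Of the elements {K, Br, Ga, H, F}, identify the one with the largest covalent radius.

H is in period 1, group 1; F is in period 2, group 17; K is in period 4, group 1; Ga is in period 4, group 13; Br is in period 4, group 17.
Radius decreases left→right (rising Z_eff, same n) and increases top→bottom (higher n).
Here both period and group differ, so the two effects have to be weighed against each other.
F > H: the two effects oppose for this pair; the down-group effect wins (64 vs 32 pm).
Br > F: Br sits below F in group 17, so the down-group effect alone puts Br larger.
Ga > Br: Ga lies to the left of Br in period 4, so the across-period effect alone puts Ga larger.
K > Ga: both are in period 4; the period trend gives K the larger value.
Approximate values (pm): H 32, F 64, K 196, Ga 124, Br 114.
The largest covalent radius among these belongs to K.

K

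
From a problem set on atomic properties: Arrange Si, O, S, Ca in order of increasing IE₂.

After 1 electron has been removed, what remains? Si⁺ still has 3 valence electrons; O⁺ still has 5 valence electrons; S⁺ still has 5 valence electrons; Ca⁺ still has 1 valence electron.
All are still removing valence electrons, so compare the +1 ions as you would atoms: IE_2 generally rises across a period (higher Z_eff) and falls down a group (larger shell), subject to the usual subshell exceptions.
Valence configurations: Si⁺ [Ne]3s²3p¹, O⁺ [He]2s²2p³, S⁺ [Ne]3s²3p³, Ca⁺ [Ar]4s¹.
Tabulated IE_2 (kJ/mol): Si 1577, O 3388, S 2252, Ca 1145.
Overall IE_2 order: Ca < Si < S < O.

Ca < Si < S < O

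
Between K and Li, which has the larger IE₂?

Li

IE_2 is the cost of taking one more electron from the +1 cation: K⁺ is the bare [Ar] core; Li⁺ is the bare [He] core.
All of these are removing an electron from a noble-gas core or deeper; the smaller core (lower principal quantum number) is held far more tightly, and within a period the higher nuclear charge binds the same core more tightly.
Approximate IE_2 values (kJ/mol): K 3052, Li 7298.
So the second ionization energies run K < Li.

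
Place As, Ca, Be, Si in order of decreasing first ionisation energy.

As > Be > Si > Ca

Be is in period 2, group 2; Si is in period 3, group 14; Ca is in period 4, group 2; As is in period 4, group 15.
Across a period the outer electron is held more tightly (higher IE₁); down a group it sits in a higher shell, more shielded, and comes off more easily.
Here both period and group differ, so the two effects have to be weighed against each other.
Si > Ca: relative to Ca, both the across-period and down-group shifts push Si's first ionization energy up.
Be > Si: period and group pull opposite ways; the down-group shift dominates (900 vs 786 kJ/mol).
As > Be: the two effects oppose for this pair; the across-period effect wins (947 vs 900 kJ/mol).
Approximate values (kJ/mol): Be 900, Si 786, Ca 590, As 947.
So from highest to lowest: As > Be > Si > Ca.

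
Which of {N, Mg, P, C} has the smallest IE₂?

After 1 electron has been removed, what remains? N⁺ still has 4 valence electrons; Mg⁺ still has 1 valence electron; P⁺ still has 4 valence electrons; C⁺ still has 3 valence electrons.
All are still removing valence electrons, so compare the +1 ions as you would atoms: IE_2 generally rises across a period (higher Z_eff) and falls down a group (larger shell), subject to the usual subshell exceptions.
Valence configurations: N⁺ [He]2s²2p², Mg⁺ [Ne]3s¹, P⁺ [Ne]3s²3p², C⁺ [He]2s²2p¹.
The numbers (kJ/mol): N 2856, Mg 1451, P 1907, C 2353.
Overall IE_2 order: Mg < P < C < N.

Mg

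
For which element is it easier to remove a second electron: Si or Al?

The second ionization energy removes an electron from the +1 ion. For each element: Si⁺ still has 3 valence electrons; Al⁺ still has 2 valence electrons.
All are still removing valence electrons, so compare the +1 ions as you would atoms: IE_2 generally rises across a period (higher Z_eff) and falls down a group (larger shell), subject to the usual subshell exceptions.
Valence configurations: Si⁺ [Ne]3s²3p¹, Al⁺ [Ne]3s².
Si⁺ loses a lone 3p electron whereas Al⁺ must break into a filled 3s² pair, so IE_2(Al) > IE_2(Si) even though Si has the higher nuclear charge.
Tabulated IE_2 (kJ/mol): Si 1577, Al 1817.
Putting it together, IE_2: Si < Al.

Si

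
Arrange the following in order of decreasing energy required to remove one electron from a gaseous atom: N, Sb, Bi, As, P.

N is in period 2, group 15; P is in period 3, group 15; As is in period 4, group 15; Sb is in period 5, group 15; Bi is in period 6, group 15.
Removing the outermost electron gets harder across a period and easier down a group.
All are in group 15, so first ionization energy increases up the group.
So from highest to lowest: N > P > As > Sb > Bi.

N, P, As, Sb, Bi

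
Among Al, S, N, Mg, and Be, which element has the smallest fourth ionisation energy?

S

Consider each +3 ion: Al³⁺ is the bare [Ne] core; S³⁺ still has 3 valence electrons; N³⁺ still has 2 valence electrons; Mg³⁺ is already 1 electron into the core; Be³⁺ is already 1 electron into the core.
Core electrons are held far more tightly than valence electrons, so Mg, Al and Be top the IE_4 order.
Valence configurations: S³⁺ [Ne]3s²3p¹, N³⁺ [He]2s².
The numbers (kJ/mol): Al 11577, S 4556, N 7475, Mg 10543, Be 21007.
So the fourth ionization energies run S < N < Mg < Al < Be.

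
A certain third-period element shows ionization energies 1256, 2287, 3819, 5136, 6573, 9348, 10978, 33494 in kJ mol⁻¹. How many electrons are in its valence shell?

7

Look for the largest jump between consecutive ionization energies: IE8/IE7 ≈ 3.1, far larger than any earlier ratio.
That jump marks the point where a core electron is being removed. So the atom has 7 valence electrons.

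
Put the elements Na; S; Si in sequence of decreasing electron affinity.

Atoms with high Z_eff and room in the valence shell (especially the halogens) have the most exothermic electron affinities.
All lie in period 3, so electron affinity increases left to right.
So from highest to lowest: S > Si > Na.

S > Si > Na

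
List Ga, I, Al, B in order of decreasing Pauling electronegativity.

I > B > Ga > Al

B is in period 2, group 13; Al is in period 3, group 13; Ga is in period 4, group 13; I is in period 5, group 17.
Smaller atoms with higher effective nuclear charge are more electronegative.
Here both period and group differ, so the two effects have to be weighed against each other.
Ga > Al: this pair runs against the simple trend — see the exception note.
B > Ga: they share group 13; the group trend gives B the larger value.
I > B: the two effects oppose for this pair; the across-period effect wins (2.66 vs 2.04).
Note the exception: Ga has a higher electronegativity than Al, contrary to the simple trend — poor shielding by filled d (and f) subshells raises the heavier element's effective nuclear charge more than the simple down-group trend predicts.
Tabulated electronegativity (Pauling): B 2.04, Al 1.61, Ga 1.81, I 2.66.
So from highest to lowest: I > B > Ga > Al.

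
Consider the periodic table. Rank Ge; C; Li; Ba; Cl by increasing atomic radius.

C < Cl < Ge < Li < Ba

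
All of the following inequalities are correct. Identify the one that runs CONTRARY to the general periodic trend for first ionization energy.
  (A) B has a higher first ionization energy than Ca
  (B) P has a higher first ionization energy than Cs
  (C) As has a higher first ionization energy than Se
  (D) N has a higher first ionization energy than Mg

(C)

The general trend: first ionization energy increases across a period and decreases down a group.
(A) B (period 2, group 13) vs Ca (period 4, group 2): the stated order agrees with the simple trend.
(B) P (period 3, group 15) vs Cs (period 6, group 1): the stated order agrees with the simple trend.
(C) As (period 4, group 15) vs Se (period 4, group 16): the stated order contradicts the simple trend.
(D) N (period 2, group 15) vs Mg (period 3, group 2): the stated order agrees with the simple trend.
The exception is (C): Se (4p⁴) ionizes more easily than half-filled As (4p³).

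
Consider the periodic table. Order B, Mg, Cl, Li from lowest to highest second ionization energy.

Mg < Cl < B < Li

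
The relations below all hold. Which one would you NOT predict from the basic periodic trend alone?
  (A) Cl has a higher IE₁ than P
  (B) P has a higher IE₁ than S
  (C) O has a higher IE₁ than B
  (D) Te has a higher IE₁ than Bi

(B)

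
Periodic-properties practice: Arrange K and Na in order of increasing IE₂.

IE_2 is the cost of taking one more electron from the +1 cation: K⁺ is the bare [Ar] core; Na⁺ is the bare [Ne] core.
All of these are removing an electron from a noble-gas core or deeper; the smaller core (lower principal quantum number) is held far more tightly, and within a period the higher nuclear charge binds the same core more tightly.
The numbers (kJ/mol): K 3052, Na 4562.
Overall IE_2 order: K < Na.

K < Na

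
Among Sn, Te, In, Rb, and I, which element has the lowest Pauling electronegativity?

Rb

Rb is in period 5, group 1; In is in period 5, group 13; Sn is in period 5, group 14; Te is in period 5, group 16; I is in period 5, group 17.
Smaller atoms with higher effective nuclear charge are more electronegative.
All lie in period 5, so electronegativity increases left to right.
The lowest Pauling electronegativity among these belongs to Rb.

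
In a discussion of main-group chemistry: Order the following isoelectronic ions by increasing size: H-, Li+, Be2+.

All of these have 2 electrons, so size is governed by nuclear charge alone: the more protons, the stronger the pull on the same electron cloud, and the smaller the ion.
Nuclear charges: Be2+ (Z=4), Li+ (Z=3), H- (Z=1).
Smallest to largest: Be2+ < Li+ < H-.

Be2+ < Li+ < H-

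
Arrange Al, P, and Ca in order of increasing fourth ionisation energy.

P < Ca < Al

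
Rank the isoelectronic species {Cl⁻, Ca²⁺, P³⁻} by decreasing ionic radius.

P³⁻, Cl⁻, Ca²⁺

All of these have 18 electrons, so size is governed by nuclear charge alone: the more protons, the stronger the pull on the same electron cloud, and the smaller the ion.
Nuclear charges: Ca²⁺ (Z=20), Cl⁻ (Z=17), P³⁻ (Z=15).
Largest to smallest: P³⁻ > Cl⁻ > Ca²⁺.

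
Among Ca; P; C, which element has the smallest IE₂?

Ca

After 1 electron has been removed, what remains? Ca⁺ still has 1 valence electron; P⁺ still has 4 valence electrons; C⁺ still has 3 valence electrons.
All are still removing valence electrons, so compare the +1 ions as you would atoms: IE_2 generally rises across a period (higher Z_eff) and falls down a group (larger shell), subject to the usual subshell exceptions.
Valence configurations: Ca⁺ [Ar]4s¹, P⁺ [Ne]3s²3p², C⁺ [He]2s²2p¹.
Tabulated IE_2 (kJ/mol): Ca 1145, P 1907, C 2353.
Putting it together, IE_2: Ca < P < C.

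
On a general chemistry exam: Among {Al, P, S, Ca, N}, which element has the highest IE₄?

The fourth ionization energy removes an electron from the +3 ion. For each element: Al³⁺ is the bare [Ne] core; P³⁺ still has 2 valence electrons; S³⁺ still has 3 valence electrons; Ca³⁺ is already 1 electron into the core; N³⁺ still has 2 valence electrons.
Usually core removal costs more than valence removal, but here the competition is close: a tightly held n=2 valence electron can cost more to remove than an n=3 core electron, so the actual values have to decide it.
Valence configurations: P³⁺ [Ne]3s², S³⁺ [Ne]3s²3p¹, N³⁺ [He]2s².
S³⁺ loses a lone 3p electron whereas P³⁺ must break into a filled 3s² pair, so IE_4(P) > IE_4(S) even though S has the higher nuclear charge.
The numbers (kJ/mol): Al 11577, P 4964, S 4556, Ca 6491, N 7475.
Overall IE_4 order: S < P < Ca < N < Al.

Al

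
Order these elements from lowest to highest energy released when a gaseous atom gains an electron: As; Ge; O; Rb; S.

O is in period 2, group 16; S is in period 3, group 16; Ge is in period 4, group 14; As is in period 4, group 15; Rb is in period 5, group 1.
Adding an electron releases more energy for atoms nearer the top right (short of the noble gases).
Here both period and group differ, so the two effects have to be weighed against each other.
As > Rb: relative to Rb, both the across-period and down-group shifts push As's electron affinity up.
Ge > As: this pair runs against the simple trend — see the exception note.
O > Ge: both effects reinforce here, so O is clearly the higher of the two.
S > O: this pair runs against the simple trend — see the exception note.
Note the exception: Ge has a higher electron affinity than As, contrary to the simple trend — adding an electron to As's half-filled 4p³ is unfavourable, so Ge (4p²) has the more exothermic EA.
Note the exception: S has a higher electron affinity than O, contrary to the simple trend — the compact 2p subshell of O repels the added electron more than S's larger 3p does.
For reference (kJ/mol): O 141, S 200, Ge 119, As 78, Rb 47.
So from lowest to highest: Rb < As < Ge < O < S.

Rb < As < Ge < O < S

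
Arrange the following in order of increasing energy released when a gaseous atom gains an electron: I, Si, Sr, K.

Sr < K < Si < I

Si is in period 3, group 14; K is in period 4, group 1; Sr is in period 5, group 2; I is in period 5, group 17.
Atoms with high Z_eff and room in the valence shell (especially the halogens) have the most exothermic electron affinities.
Neither a single period nor a single group — weigh both effects.
K > Sr: the two effects oppose for this pair; the down-group effect wins (48 vs 5 kJ/mol).
Si > K: both effects reinforce here, so Si is clearly the higher of the two.
I > Si: period and group pull opposite ways; the across-period shift dominates (295 vs 134 kJ/mol).
For reference (kJ/mol): Si 134, K 48, Sr 5, I 295.
So from lowest to highest: Sr < K < Si < I.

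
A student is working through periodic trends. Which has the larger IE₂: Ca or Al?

Al

IE_2 is the cost of taking one more electron from the +1 cation: Ca⁺ still has 1 valence electron; Al⁺ still has 2 valence electrons.
All are still removing valence electrons, so compare the +1 ions as you would atoms: IE_2 generally rises across a period (higher Z_eff) and falls down a group (larger shell), subject to the usual subshell exceptions.
Valence configurations: Ca⁺ [Ar]4s¹, Al⁺ [Ne]3s².
The numbers (kJ/mol): Ca 1145, Al 1817.
Overall IE_2 order: Ca < Al.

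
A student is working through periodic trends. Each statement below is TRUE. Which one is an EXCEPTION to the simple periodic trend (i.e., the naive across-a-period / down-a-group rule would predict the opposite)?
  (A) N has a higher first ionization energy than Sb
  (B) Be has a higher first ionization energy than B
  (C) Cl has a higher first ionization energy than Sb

The general trend: first ionization energy increases across a period and decreases down a group.
(A) N (period 2, group 15) vs Sb (period 5, group 15): the stated order agrees with the simple trend.
(B) Be (period 2, group 2) vs B (period 2, group 13): the stated order contradicts the simple trend.
(C) Cl (period 3, group 17) vs Sb (period 5, group 15): the stated order agrees with the simple trend.
The exception is (B): removing B's lone 2p electron is easier than breaking Be's filled 2s².

(B)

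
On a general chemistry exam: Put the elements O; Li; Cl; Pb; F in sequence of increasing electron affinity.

Li is in period 2, group 1; O is in period 2, group 16; F is in period 2, group 17; Cl is in period 3, group 17; Pb is in period 6, group 14.
EA tends to increase across a period and decrease down a group, though the pattern is less regular than for IE or radius.
These span different periods and groups, so the two trends combine.
Li > Pb: the two effects oppose for this pair; the down-group effect wins (60 vs 35 kJ/mol).
O > Li: O lies to the right of Li in period 2, so the across-period effect alone puts O higher.
F > O: both are in period 2; the period trend gives F the larger value.
Cl > F: this pair runs against the simple trend — see the exception note.
Note the exception: Cl has a higher electron affinity than F, contrary to the simple trend — F's small 2p subshell makes the incoming electron feel strong e⁻–e⁻ repulsion, so Cl actually releases more energy on gaining an electron.
Approximate values (kJ/mol): Li 60, O 141, F 328, Cl 349, Pb 35.
So from lowest to highest: Pb < Li < O < F < Cl.

Pb < Li < O < F < Cl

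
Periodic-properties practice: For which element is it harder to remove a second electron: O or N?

O

After 1 electron has been removed, what remains? O⁺ still has 5 valence electrons; N⁺ still has 4 valence electrons.
All are still removing valence electrons, so compare the +1 ions as you would atoms: IE_2 generally rises across a period (higher Z_eff) and falls down a group (larger shell), subject to the usual subshell exceptions.
Valence configurations: O⁺ [He]2s²2p³, N⁺ [He]2s²2p².
Tabulated IE_2 (kJ/mol): O 3388, N 2856.
Hence IE_2: N < O.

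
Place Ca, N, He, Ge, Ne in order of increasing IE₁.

He is in period 1, group 18; N is in period 2, group 15; Ne is in period 2, group 18; Ca is in period 4, group 2; Ge is in period 4, group 14.
Removing the outermost electron gets harder across a period and easier down a group.
Neither a single period nor a single group — weigh both effects.
Ge > Ca: Ge lies to the right of Ca in period 4, so the across-period effect alone puts Ge higher.
N > Ge: both effects reinforce here, so N is clearly the higher of the two.
Ne > N: Ne lies to the right of N in period 2, so the across-period effect alone puts Ne higher.
He > Ne: they share group 18; the group trend gives He the larger value.
Tabulated first ionization energy (kJ/mol): He 2372, N 1402, Ne 2081, Ca 590, Ge 762.
So from lowest to highest: Ca < Ge < N < Ne < He.

Ca < Ge < N < Ne < He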